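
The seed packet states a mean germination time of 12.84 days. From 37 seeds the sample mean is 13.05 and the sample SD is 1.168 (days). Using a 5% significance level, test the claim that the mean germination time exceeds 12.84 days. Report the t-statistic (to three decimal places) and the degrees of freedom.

t = 1.094, df = 36

H0: μ = 12.84; H1: μ > 12.84 (one-sample t-test, right-tailed).
t = (x̄ − μ₀)/(s/√n) = (13.05 − 12.84)/(1.168/√37) = 1.094
df = n − 1 = 36
p-value = P(T ≥ 1.094) ≈ 0.1407
Since p ≈ 0.1407 > α = 0.05, fail to reject H0; the data do not provide sufficient evidence against H0.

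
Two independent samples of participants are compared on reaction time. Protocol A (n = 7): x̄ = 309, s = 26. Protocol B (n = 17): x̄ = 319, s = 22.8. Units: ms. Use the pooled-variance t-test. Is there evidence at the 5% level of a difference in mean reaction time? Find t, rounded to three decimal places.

-0.939

Let group 1 = protocol A, group 2 = protocol B. H0: μ_1 = μ_2; H1: μ_1 ≠ μ_2 (two-sample pooled-variance t-test, two-sided).
s_p² = [(7−1)·26² + (17−1)·22.8²]/(7+17−2) = 562.429
t = (309 − 319)/√[562.429·(1/7 + 1/17)] = -0.939
df = n₁ + n₂ − 2 = 22
Two-sided p-value ≈ 0.3580
Since p ≈ 0.3580 > α = 0.05, fail to reject H0; the data do not provide sufficient evidence against H0.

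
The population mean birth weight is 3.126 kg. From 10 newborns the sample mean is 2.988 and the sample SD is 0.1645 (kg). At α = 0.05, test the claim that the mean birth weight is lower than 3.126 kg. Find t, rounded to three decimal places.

-2.653

H0: μ = 3.126; H1: μ < 3.126 (one-sample t-test, left-tailed).
t = (x̄ − μ₀)/(s/√n) = (2.988 − 3.126)/(0.1645/√10) = -2.653
df = n − 1 = 9
p-value = P(T ≤ -2.653) ≈ 0.013
Since p ≈ 0.013 < α = 0.05, reject H0; the evidence is statistically significant.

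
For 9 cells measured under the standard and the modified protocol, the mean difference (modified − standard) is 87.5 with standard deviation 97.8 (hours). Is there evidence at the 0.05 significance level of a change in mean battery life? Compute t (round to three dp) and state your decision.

H0: μ_d = 0; H1: μ_d ≠ 0 (paired t-test on the differences, two-sided).
t = d̄/(s_d/√n) = 87.5/(97.8/√9) = 2.684
df = n − 1 = 8
Two-sided p-value ≈ 0.0278
Since p ≈ 0.0278 < α = 0.05, reject H0; the evidence is statistically significant.

t = 2.684; reject H0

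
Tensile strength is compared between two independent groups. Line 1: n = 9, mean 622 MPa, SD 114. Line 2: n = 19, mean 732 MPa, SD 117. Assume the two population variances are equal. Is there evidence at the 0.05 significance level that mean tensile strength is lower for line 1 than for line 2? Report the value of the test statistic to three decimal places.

Let group 1 = line 1, group 2 = line 2. H0: μ_1 = μ_2; H1: μ_1 < μ_2 (two-sample pooled-variance t-test, left-tailed).
s_p² = [(9−1)·114² + (19−1)·117²]/(9+19−2) = 13475.8
t = (622 − 732)/√[13475.8·(1/9 + 1/19)] = -2.342
df = n₁ + n₂ − 2 = 26
p-value = P(T ≤ -2.342) ≈ 0.014
Since p ≈ 0.014 < α = 0.05, reject H0; the evidence is statistically significant.

-2.342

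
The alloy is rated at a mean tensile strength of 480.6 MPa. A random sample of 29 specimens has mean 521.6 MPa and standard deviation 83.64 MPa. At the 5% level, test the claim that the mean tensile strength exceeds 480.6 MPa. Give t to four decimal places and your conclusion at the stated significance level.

t = 2.6398; reject H0

H0: μ = 480.6; H1: μ > 480.6 (one-sample t-test, right-tailed).
t = (x̄ − μ₀)/(s/√n) = (521.6 − 480.6)/(83.64/√29) = 2.6398
df = n − 1 = 28
p-value = P(T ≥ 2.6398) ≈ 0.0067
Since p ≈ 0.0067 < α = 0.05, reject H0; the evidence is statistically significant.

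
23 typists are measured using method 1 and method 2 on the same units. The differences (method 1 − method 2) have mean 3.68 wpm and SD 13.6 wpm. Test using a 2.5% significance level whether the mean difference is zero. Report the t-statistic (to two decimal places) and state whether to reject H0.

t = 1.30; fail to reject H0

H0: μ_d = 0; H1: μ_d ≠ 0 (paired t-test on the differences, two-sided).
t = d̄/(s_d/√n) = 3.68/(13.6/√23) = 1.30
df = n − 1 = 22
Two-sided p-value ≈ 0.208
Since p ≈ 0.208 > α = 0.025, fail to reject H0; the data do not provide sufficient evidence against H0.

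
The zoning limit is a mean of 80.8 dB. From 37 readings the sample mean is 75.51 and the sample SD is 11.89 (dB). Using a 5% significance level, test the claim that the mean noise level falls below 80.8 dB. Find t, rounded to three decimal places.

H0: μ = 80.8; H1: μ < 80.8 (one-sample t-test, left-tailed).
t = (x̄ − μ₀)/(s/√n) = (75.51 − 80.8)/(11.89/√37) = -2.706
df = n − 1 = 36
p-value = P(T ≤ -2.706) ≈ 0.005
Since p ≈ 0.005 < α = 0.05, reject H0; the data support H1.

-2.706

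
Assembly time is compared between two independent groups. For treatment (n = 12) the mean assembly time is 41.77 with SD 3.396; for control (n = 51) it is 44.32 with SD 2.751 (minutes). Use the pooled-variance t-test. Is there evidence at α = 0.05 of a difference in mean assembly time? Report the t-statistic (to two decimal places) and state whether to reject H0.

Let group 1 = treatment, group 2 = control. H0: μ_1 = μ_2; H1: μ_1 ≠ μ_2 (two-sample pooled-variance t-test, two-sided).
s_p² = [(12−1)·3.396² + (51−1)·2.751²]/(12+51−2) = 8.28297
t = (41.77 − 44.32)/√[8.28297·(1/12 + 1/51)] = -2.76
df = n₁ + n₂ − 2 = 61
Two-sided p-value ≈ 0.0076
Since p ≈ 0.0076 < α = 0.05, reject H0; the data support H1.

t = -2.76; reject H0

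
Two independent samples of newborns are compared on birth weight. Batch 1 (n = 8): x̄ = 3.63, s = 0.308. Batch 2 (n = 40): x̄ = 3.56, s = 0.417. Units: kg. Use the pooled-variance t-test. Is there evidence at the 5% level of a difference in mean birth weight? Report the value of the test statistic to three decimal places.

0.449

Let group 1 = batch 1, group 2 = batch 2. H0: μ_1 = μ_2; H1: μ_1 ≠ μ_2 (two-sample pooled-variance t-test, two-sided).
s_p² = [(8−1)·0.308² + (40−1)·0.417²]/(8+40−2) = 0.161863
t = (3.63 − 3.56)/√[0.161863·(1/8 + 1/40)] = 0.449
df = n₁ + n₂ − 2 = 46
Two-sided p-value ≈ 0.6554
Since p ≈ 0.6554 > α = 0.05, fail to reject H0; the evidence is not statistically significant.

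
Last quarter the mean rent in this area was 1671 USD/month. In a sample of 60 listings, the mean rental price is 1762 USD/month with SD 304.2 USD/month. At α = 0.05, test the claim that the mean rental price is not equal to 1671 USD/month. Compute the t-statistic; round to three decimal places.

H0: μ = 1671; H1: μ ≠ 1671 (one-sample t-test, two-sided).
t = (x̄ − μ₀)/(s/√n) = (1762 − 1671)/(304.2/√60) = 2.317
df = n − 1 = 59
Two-sided p-value ≈ 0.024
Since p ≈ 0.024 < α = 0.05, reject H0; the data support H1.

2.317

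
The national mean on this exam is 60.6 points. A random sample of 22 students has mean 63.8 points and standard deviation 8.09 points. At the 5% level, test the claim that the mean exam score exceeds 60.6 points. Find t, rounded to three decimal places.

H0: μ = 60.6; H1: μ > 60.6 (one-sample t-test, right-tailed).
t = (x̄ − μ₀)/(s/√n) = (63.8 − 60.6)/(8.09/√22) = 1.855
df = n − 1 = 21
p-value = P(T ≥ 1.855) ≈ 0.039
Since p ≈ 0.039 < α = 0.05, reject H0; the evidence is statistically significant.

1.855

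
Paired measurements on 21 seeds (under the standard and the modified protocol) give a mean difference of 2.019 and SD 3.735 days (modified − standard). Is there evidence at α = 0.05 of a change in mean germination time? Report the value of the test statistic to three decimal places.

2.477

H0: μ_d = 0; H1: μ_d ≠ 0 (paired t-test on the differences, two-sided).
t = d̄/(s_d/√n) = 2.019/(3.735/√21) = 2.477
df = n − 1 = 20
Two-sided p-value ≈ 0.0223
Since p ≈ 0.0223 < α = 0.05, reject H0; the data support H1.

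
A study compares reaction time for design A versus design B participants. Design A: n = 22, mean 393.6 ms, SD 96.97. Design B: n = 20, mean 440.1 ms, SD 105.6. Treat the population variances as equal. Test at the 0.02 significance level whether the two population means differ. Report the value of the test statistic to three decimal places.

-1.488

Let group 1 = design A, group 2 = design B. H0: μ_1 = μ_2; H1: μ_1 ≠ μ_2 (two-sample pooled-variance t-test, two-sided).
s_p² = [(22−1)·96.97² + (20−1)·105.6²]/(22+20−2) = 10233.6
t = (393.6 − 440.1)/√[10233.6·(1/22 + 1/20)] = -1.488
df = n₁ + n₂ − 2 = 40
Two-sided p-value ≈ 0.145
Since p ≈ 0.145 > α = 0.02, fail to reject H0; the evidence is not statistically significant.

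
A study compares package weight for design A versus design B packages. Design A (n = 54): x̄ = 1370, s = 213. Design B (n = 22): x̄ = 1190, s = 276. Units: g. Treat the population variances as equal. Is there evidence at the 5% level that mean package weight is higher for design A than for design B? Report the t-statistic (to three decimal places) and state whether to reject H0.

Let group 1 = design A, group 2 = design B. H0: μ_1 = μ_2; H1: μ_1 > μ_2 (two-sample pooled-variance t-test, right-tailed).
s_p² = [(54−1)·213² + (22−1)·276²]/(54+22−2) = 54111.5
t = (1370 − 1190)/√[54111.5·(1/54 + 1/22)] = 3.059
df = n₁ + n₂ − 2 = 74
p-value = P(T ≥ 3.059) ≈ 0.002
Since p ≈ 0.002 < α = 0.05, reject H0; the data support H1.

t = 3.059; reject H0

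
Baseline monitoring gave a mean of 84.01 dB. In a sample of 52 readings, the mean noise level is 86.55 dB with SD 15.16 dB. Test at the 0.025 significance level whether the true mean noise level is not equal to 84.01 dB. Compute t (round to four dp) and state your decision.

t = 1.2082; fail to reject H0

H0: μ = 84.01; H1: μ ≠ 84.01 (one-sample t-test, two-sided).
t = (x̄ − μ₀)/(s/√n) = (86.55 − 84.01)/(15.16/√52) = 1.2082
df = n − 1 = 51
Two-sided p-value ≈ 0.233
Since p ≈ 0.233 > α = 0.025, fail to reject H0; the data do not provide sufficient evidence against H0.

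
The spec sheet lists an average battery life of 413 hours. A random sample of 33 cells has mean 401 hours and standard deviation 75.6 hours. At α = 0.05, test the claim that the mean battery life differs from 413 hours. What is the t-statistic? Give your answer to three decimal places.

H0: μ = 413; H1: μ ≠ 413 (one-sample t-test, two-sided).
t = (x̄ − μ₀)/(s/√n) = (401 − 413)/(75.6/√33) = -0.912
df = n − 1 = 32
Two-sided p-value ≈ 0.369
Since p ≈ 0.369 > α = 0.05, fail to reject H0; the data do not provide sufficient evidence against H0.

-0.912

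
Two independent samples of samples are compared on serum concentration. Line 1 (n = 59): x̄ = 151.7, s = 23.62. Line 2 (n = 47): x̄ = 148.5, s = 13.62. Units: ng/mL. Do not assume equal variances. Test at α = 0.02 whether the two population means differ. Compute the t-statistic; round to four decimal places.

Let group 1 = line 1, group 2 = line 2. H0: μ_1 = μ_2; H1: μ_1 ≠ μ_2 (Welch's two-sample t-test, two-sided).
t = (x̄_1 − x̄_2)/√(s_1²/n_1 + s_2²/n_2) = (151.7 − 148.5)/√(23.62²/59 + 13.62²/47) = 0.8741
Welch–Satterthwaite df ≈ 95.54
Two-sided p-value ≈ 0.384
Since p ≈ 0.384 > α = 0.02, fail to reject H0; the data do not provide sufficient evidence against H0.

0.8741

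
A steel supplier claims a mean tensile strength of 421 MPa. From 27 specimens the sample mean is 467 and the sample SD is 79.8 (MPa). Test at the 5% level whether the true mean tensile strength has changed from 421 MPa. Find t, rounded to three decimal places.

H0: μ = 421; H1: μ ≠ 421 (one-sample t-test, two-sided).
t = (x̄ − μ₀)/(s/√n) = (467 − 421)/(79.8/√27) = 2.995
df = n − 1 = 26
Two-sided p-value ≈ 0.0060
Since p ≈ 0.0060 < α = 0.05, reject H0; the data support H1.

2.995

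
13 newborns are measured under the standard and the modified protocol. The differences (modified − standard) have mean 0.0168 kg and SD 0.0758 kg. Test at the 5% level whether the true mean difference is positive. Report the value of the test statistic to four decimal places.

0.7991

H0: μ_d = 0; H1: μ_d > 0 (paired t-test on the differences, right-tailed).
t = d̄/(s_d/√n) = 0.0168/(0.0758/√13) = 0.7991
df = n − 1 = 12
p-value = P(T ≥ 0.7991) ≈ 0.2199
Since p ≈ 0.2199 > α = 0.05, fail to reject H0; the evidence is not statistically significant.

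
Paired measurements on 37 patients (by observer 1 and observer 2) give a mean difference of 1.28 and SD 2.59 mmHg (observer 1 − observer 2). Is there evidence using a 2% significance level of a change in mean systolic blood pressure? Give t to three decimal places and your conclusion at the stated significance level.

t = 3.006; reject H0

H0: μ_d = 0; H1: μ_d ≠ 0 (paired t-test on the differences, two-sided).
t = d̄/(s_d/√n) = 1.28/(2.59/√37) = 3.006
df = n − 1 = 36
Two-sided p-value ≈ 0.0048
Since p ≈ 0.0048 < α = 0.02, reject H0; the evidence is statistically significant.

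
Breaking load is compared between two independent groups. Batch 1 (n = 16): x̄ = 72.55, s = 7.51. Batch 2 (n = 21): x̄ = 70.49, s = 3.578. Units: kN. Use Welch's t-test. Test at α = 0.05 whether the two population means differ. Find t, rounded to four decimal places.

1.0131

Let group 1 = batch 1, group 2 = batch 2. H0: μ_1 = μ_2; H1: μ_1 ≠ μ_2 (Welch's two-sample t-test, two-sided).
t = (x̄_1 − x̄_2)/√(s_1²/n_1 + s_2²/n_2) = (72.55 − 70.49)/√(7.51²/16 + 3.578²/21) = 1.0131
Welch–Satterthwaite df ≈ 20.18
Two-sided p-value ≈ 0.323
Since p ≈ 0.323 > α = 0.05, fail to reject H0; the evidence is not statistically significant.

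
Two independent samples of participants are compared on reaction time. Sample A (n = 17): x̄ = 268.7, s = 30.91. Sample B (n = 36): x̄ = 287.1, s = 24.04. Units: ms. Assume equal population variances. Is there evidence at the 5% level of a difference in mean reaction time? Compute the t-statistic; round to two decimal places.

Let group 1 = sample A, group 2 = sample B. H0: μ_1 = μ_2; H1: μ_1 ≠ μ_2 (two-sample pooled-variance t-test, two-sided).
s_p² = [(17−1)·30.91² + (36−1)·24.04²]/(17+36−2) = 696.355
t = (268.7 − 287.1)/√[696.355·(1/17 + 1/36)] = -2.37
df = n₁ + n₂ − 2 = 51
Two-sided p-value ≈ 0.022
Since p ≈ 0.022 < α = 0.05, reject H0; the evidence is statistically significant.

-2.37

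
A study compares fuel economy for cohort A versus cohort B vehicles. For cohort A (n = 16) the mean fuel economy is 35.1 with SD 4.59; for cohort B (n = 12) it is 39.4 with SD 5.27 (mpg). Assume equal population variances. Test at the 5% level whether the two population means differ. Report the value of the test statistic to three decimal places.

-2.303

Let group 1 = cohort A, group 2 = cohort B. H0: μ_1 = μ_2; H1: μ_1 ≠ μ_2 (two-sample pooled-variance t-test, two-sided).
s_p² = [(16−1)·4.59² + (12−1)·5.27²]/(16+12−2) = 23.9047
t = (35.1 − 39.4)/√[23.9047·(1/16 + 1/12)] = -2.303
df = n₁ + n₂ − 2 = 26
Two-sided p-value ≈ 0.0295
Since p ≈ 0.0295 < α = 0.05, reject H0; the data support H1.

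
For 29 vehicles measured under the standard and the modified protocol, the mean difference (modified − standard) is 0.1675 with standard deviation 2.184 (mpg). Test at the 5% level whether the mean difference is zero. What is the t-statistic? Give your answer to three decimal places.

0.413

H0: μ_d = 0; H1: μ_d ≠ 0 (paired t-test on the differences, two-sided).
t = d̄/(s_d/√n) = 0.1675/(2.184/√29) = 0.413
df = n − 1 = 28
Two-sided p-value ≈ 0.6827
Since p ≈ 0.6827 > α = 0.05, fail to reject H0; the evidence is not statistically significant.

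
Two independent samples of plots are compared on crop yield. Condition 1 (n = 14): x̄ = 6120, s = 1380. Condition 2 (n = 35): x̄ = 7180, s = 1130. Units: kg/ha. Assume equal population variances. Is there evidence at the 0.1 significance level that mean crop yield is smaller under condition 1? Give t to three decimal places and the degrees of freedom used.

t = -2.783, df = 47

Let group 1 = condition 1, group 2 = condition 2. H0: μ_1 = μ_2; H1: μ_1 < μ_2 (two-sample pooled-variance t-test, left-tailed).
s_p² = [(14−1)·1380² + (35−1)·1130²]/(14+35−2) = 1450460
t = (6120 − 7180)/√[1450460·(1/14 + 1/35)] = -2.783
df = n₁ + n₂ − 2 = 47
p-value = P(T ≤ -2.783) ≈ 0.0039
Since p ≈ 0.0039 < α = 0.1, reject H0; the data support H1.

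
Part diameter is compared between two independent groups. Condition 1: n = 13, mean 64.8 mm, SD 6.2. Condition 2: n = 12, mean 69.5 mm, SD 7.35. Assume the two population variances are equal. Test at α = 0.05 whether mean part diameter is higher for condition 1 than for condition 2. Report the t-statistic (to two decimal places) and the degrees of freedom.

t = -1.73, df = 23

Let group 1 = condition 1, group 2 = condition 2. H0: μ_1 = μ_2; H1: μ_1 > μ_2 (two-sample pooled-variance t-test, right-tailed).
s_p² = [(13−1)·6.2² + (12−1)·7.35²]/(13+12−2) = 45.8925
t = (64.8 − 69.5)/√[45.8925·(1/13 + 1/12)] = -1.73
df = n₁ + n₂ − 2 = 23
p-value = P(T ≥ -1.73) ≈ 0.952
Since p ≈ 0.952 > α = 0.05, fail to reject H0; the data do not provide sufficient evidence against H0.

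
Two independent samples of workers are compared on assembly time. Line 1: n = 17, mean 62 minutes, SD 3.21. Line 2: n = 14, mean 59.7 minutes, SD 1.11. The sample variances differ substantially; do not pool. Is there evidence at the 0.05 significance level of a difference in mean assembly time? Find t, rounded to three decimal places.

2.761

Let group 1 = line 1, group 2 = line 2. H0: μ_1 = μ_2; H1: μ_1 ≠ μ_2 (Welch's two-sample t-test, two-sided).
t = (x̄_1 − x̄_2)/√(s_1²/n_1 + s_2²/n_2) = (62 − 59.7)/√(3.21²/17 + 1.11²/14) = 2.761
Welch–Satterthwaite df ≈ 20.45
Two-sided p-value ≈ 0.012
Since p ≈ 0.012 < α = 0.05, reject H0; the evidence is statistically significant.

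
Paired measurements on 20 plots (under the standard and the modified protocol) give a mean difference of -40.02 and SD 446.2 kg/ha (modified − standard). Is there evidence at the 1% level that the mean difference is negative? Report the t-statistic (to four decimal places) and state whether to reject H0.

H0: μ_d = 0; H1: μ_d < 0 (paired t-test on the differences, left-tailed).
t = d̄/(s_d/√n) = -40.02/(446.2/√20) = -0.4011
df = n − 1 = 19
p-value = P(T ≤ -0.4011) ≈ 0.346
Since p ≈ 0.346 > α = 0.01, fail to reject H0; the data do not provide sufficient evidence against H0.

t = -0.4011; fail to reject H0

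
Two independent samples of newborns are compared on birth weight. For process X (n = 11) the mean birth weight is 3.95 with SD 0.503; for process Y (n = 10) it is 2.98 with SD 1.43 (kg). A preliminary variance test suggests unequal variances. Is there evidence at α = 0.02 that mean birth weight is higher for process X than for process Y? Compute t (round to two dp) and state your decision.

t = 2.03; fail to reject H0

Let group 1 = process X, group 2 = process Y. H0: μ_1 = μ_2; H1: μ_1 > μ_2 (Welch's two-sample t-test, right-tailed).
t = (x̄_1 − x̄_2)/√(s_1²/n_1 + s_2²/n_2) = (3.95 − 2.98)/√(0.503²/11 + 1.43²/10) = 2.03
Welch–Satterthwaite df ≈ 11.01
p-value = P(T ≥ 2.03) ≈ 0.033
Since p ≈ 0.033 > α = 0.02, fail to reject H0; the evidence is not statistically significant.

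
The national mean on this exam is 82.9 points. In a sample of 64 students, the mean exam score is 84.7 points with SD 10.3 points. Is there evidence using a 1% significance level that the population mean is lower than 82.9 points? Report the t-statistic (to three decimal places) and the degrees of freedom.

H0: μ = 82.9; H1: μ < 82.9 (one-sample t-test, left-tailed).
t = (x̄ − μ₀)/(s/√n) = (84.7 − 82.9)/(10.3/√64) = 1.398
df = n − 1 = 63
p-value = P(T ≤ 1.398) ≈ 0.917
Since p ≈ 0.917 > α = 0.01, fail to reject H0; the evidence is not statistically significant.

t = 1.398, df = 63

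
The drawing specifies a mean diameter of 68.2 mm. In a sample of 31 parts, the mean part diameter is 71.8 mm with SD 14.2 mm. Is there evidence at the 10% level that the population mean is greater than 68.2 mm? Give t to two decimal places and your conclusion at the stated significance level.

H0: μ = 68.2; H1: μ > 68.2 (one-sample t-test, right-tailed).
t = (x̄ − μ₀)/(s/√n) = (71.8 − 68.2)/(14.2/√31) = 1.41
df = n − 1 = 30
p-value = P(T ≥ 1.41) ≈ 0.084
Since p ≈ 0.084 < α = 0.1, reject H0; the evidence is statistically significant.

t = 1.41; reject H0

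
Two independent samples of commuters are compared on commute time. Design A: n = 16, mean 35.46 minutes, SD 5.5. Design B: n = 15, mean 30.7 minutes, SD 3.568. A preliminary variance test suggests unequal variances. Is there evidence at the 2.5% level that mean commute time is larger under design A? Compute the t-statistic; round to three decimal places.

Let group 1 = design A, group 2 = design B. H0: μ_1 = μ_2; H1: μ_1 > μ_2 (Welch's two-sample t-test, right-tailed).
t = (x̄_1 − x̄_2)/√(s_1²/n_1 + s_2²/n_2) = (35.46 − 30.7)/√(5.5²/16 + 3.568²/15) = 2.876
Welch–Satterthwaite df ≈ 25.90
p-value = P(T ≥ 2.876) ≈ 0.0040
Since p ≈ 0.0040 < α = 0.025, reject H0; the evidence is statistically significant.

2.876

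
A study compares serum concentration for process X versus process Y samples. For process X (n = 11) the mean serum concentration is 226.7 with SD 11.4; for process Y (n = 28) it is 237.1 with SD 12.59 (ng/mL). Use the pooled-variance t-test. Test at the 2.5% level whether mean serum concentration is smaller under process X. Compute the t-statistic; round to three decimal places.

-2.380

Let group 1 = process X, group 2 = process Y. H0: μ_1 = μ_2; H1: μ_1 < μ_2 (two-sample pooled-variance t-test, left-tailed).
s_p² = [(11−1)·11.4² + (28−1)·12.59²]/(11+28−2) = 150.792
t = (226.7 − 237.1)/√[150.792·(1/11 + 1/28)] = -2.380
df = n₁ + n₂ − 2 = 37
p-value = P(T ≤ -2.380) ≈ 0.0113
Since p ≈ 0.0113 < α = 0.025, reject H0; the evidence is statistically significant.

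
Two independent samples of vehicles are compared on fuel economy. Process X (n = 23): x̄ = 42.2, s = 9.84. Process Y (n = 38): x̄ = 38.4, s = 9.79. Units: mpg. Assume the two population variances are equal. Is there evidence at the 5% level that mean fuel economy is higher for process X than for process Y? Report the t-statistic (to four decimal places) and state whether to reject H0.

Let group 1 = process X, group 2 = process Y. H0: μ_1 = μ_2; H1: μ_1 > μ_2 (two-sample pooled-variance t-test, right-tailed).
s_p² = [(23−1)·9.84² + (38−1)·9.79²]/(23+38−2) = 96.2101
t = (42.2 − 38.4)/√[96.2101·(1/23 + 1/38)] = 1.4664
df = n₁ + n₂ − 2 = 59
p-value = P(T ≥ 1.4664) ≈ 0.074
Since p ≈ 0.074 > α = 0.05, fail to reject H0; the data do not provide sufficient evidence against H0.

t = 1.4664; fail to reject H0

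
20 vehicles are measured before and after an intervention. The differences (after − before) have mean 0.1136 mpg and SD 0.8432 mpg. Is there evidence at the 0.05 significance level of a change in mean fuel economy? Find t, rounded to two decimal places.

H0: μ_d = 0; H1: μ_d ≠ 0 (paired t-test on the differences, two-sided).
t = d̄/(s_d/√n) = 0.1136/(0.8432/√20) = 0.60
df = n − 1 = 19
Two-sided p-value ≈ 0.5540
Since p ≈ 0.5540 > α = 0.05, fail to reject H0; the data do not provide sufficient evidence against H0.

0.60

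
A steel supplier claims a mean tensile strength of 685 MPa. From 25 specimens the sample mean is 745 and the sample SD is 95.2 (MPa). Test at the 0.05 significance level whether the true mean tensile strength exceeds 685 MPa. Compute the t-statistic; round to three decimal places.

3.151

H0: μ = 685; H1: μ > 685 (one-sample t-test, right-tailed).
t = (x̄ − μ₀)/(s/√n) = (745 − 685)/(95.2/√25) = 3.151
df = n − 1 = 24
p-value = P(T ≥ 3.151) ≈ 0.002
Since p ≈ 0.002 < α = 0.05, reject H0; the data support H1.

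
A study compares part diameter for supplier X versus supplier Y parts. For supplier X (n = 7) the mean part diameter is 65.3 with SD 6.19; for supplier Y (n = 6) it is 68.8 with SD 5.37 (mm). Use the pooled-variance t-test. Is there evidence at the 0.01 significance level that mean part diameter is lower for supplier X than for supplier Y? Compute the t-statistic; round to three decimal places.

Let group 1 = supplier X, group 2 = supplier Y. H0: μ_1 = μ_2; H1: μ_1 < μ_2 (two-sample pooled-variance t-test, left-tailed).
s_p² = [(7−1)·6.19² + (6−1)·5.37²]/(7+6−2) = 34.0074
t = (65.3 − 68.8)/√[34.0074·(1/7 + 1/6)] = -1.079
df = n₁ + n₂ − 2 = 11
p-value = P(T ≤ -1.079) ≈ 0.152
Since p ≈ 0.152 > α = 0.01, fail to reject H0; the evidence is not statistically significant.

-1.079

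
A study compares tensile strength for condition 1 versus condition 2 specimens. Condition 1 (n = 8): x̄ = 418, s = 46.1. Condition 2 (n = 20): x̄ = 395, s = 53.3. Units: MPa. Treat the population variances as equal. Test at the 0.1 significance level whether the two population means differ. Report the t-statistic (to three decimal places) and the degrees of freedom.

t = 1.068, df = 26

Let group 1 = condition 1, group 2 = condition 2. H0: μ_1 = μ_2; H1: μ_1 ≠ μ_2 (two-sample pooled-variance t-test, two-sided).
s_p² = [(8−1)·46.1² + (20−1)·53.3²]/(8+20−2) = 2648.21
t = (418 − 395)/√[2648.21·(1/8 + 1/20)] = 1.068
df = n₁ + n₂ − 2 = 26
Two-sided p-value ≈ 0.2952
Since p ≈ 0.2952 > α = 0.1, fail to reject H0; the evidence is not statistically significant.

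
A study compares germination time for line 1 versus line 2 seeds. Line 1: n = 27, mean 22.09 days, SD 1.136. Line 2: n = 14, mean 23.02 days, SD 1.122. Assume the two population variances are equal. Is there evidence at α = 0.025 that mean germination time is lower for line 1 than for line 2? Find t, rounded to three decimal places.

-2.496

Let group 1 = line 1, group 2 = line 2. H0: μ_1 = μ_2; H1: μ_1 < μ_2 (two-sample pooled-variance t-test, left-tailed).
s_p² = [(27−1)·1.136² + (14−1)·1.122²]/(27+14−2) = 1.27996
t = (22.09 − 23.02)/√[1.27996·(1/27 + 1/14)] = -2.496
df = n₁ + n₂ − 2 = 39
p-value = P(T ≤ -2.496) ≈ 0.008
Since p ≈ 0.008 < α = 0.025, reject H0; the data support H1.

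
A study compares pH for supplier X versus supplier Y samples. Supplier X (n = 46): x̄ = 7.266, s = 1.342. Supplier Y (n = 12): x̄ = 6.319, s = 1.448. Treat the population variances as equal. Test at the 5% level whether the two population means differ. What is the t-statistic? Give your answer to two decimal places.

Let group 1 = supplier X, group 2 = supplier Y. H0: μ_1 = μ_2; H1: μ_1 ≠ μ_2 (two-sample pooled-variance t-test, two-sided).
s_p² = [(46−1)·1.342² + (12−1)·1.448²]/(46+12−2) = 1.85906
t = (7.266 − 6.319)/√[1.85906·(1/46 + 1/12)] = 2.14
df = n₁ + n₂ − 2 = 56
Two-sided p-value ≈ 0.036
Since p ≈ 0.036 < α = 0.05, reject H0; the data support H1.

2.14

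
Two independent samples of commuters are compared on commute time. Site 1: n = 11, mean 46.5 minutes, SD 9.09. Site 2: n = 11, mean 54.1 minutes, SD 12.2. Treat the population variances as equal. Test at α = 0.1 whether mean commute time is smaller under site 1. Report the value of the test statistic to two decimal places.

-1.66

Let group 1 = site 1, group 2 = site 2. H0: μ_1 = μ_2; H1: μ_1 < μ_2 (two-sample pooled-variance t-test, left-tailed).
s_p² = [(11−1)·9.09² + (11−1)·12.2²]/(11+11−2) = 115.734
t = (46.5 − 54.1)/√[115.734·(1/11 + 1/11)] = -1.66
df = n₁ + n₂ − 2 = 20
p-value = P(T ≤ -1.66) ≈ 0.0566
Since p ≈ 0.0566 < α = 0.1, reject H0; the evidence is statistically significant.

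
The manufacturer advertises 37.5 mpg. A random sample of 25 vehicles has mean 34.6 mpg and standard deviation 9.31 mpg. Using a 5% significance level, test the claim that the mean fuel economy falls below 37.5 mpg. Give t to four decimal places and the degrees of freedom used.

H0: μ = 37.5; H1: μ < 37.5 (one-sample t-test, left-tailed).
t = (x̄ − μ₀)/(s/√n) = (34.6 − 37.5)/(9.31/√25) = -1.5575
df = n − 1 = 24
p-value = P(T ≤ -1.5575) ≈ 0.066
Since p ≈ 0.066 > α = 0.05, fail to reject H0; the evidence is not statistically significant.

t = -1.5575, df = 24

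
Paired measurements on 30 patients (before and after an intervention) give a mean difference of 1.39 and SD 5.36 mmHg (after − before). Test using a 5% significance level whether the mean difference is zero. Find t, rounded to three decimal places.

H0: μ_d = 0; H1: μ_d ≠ 0 (paired t-test on the differences, two-sided).
t = d̄/(s_d/√n) = 1.39/(5.36/√30) = 1.420
df = n − 1 = 29
Two-sided p-value ≈ 0.1662
Since p ≈ 0.1662 > α = 0.05, fail to reject H0; the data do not provide sufficient evidence against H0.

1.420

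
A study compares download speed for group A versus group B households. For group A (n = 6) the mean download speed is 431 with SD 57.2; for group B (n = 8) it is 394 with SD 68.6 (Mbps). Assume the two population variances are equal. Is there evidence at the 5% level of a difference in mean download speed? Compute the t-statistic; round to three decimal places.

1.069

Let group 1 = group A, group 2 = group B. H0: μ_1 = μ_2; H1: μ_1 ≠ μ_2 (two-sample pooled-variance t-test, two-sided).
s_p² = [(6−1)·57.2² + (8−1)·68.6²]/(6+8−2) = 4108.41
t = (431 − 394)/√[4108.41·(1/6 + 1/8)] = 1.069
df = n₁ + n₂ − 2 = 12
Two-sided p-value ≈ 0.306
Since p ≈ 0.306 > α = 0.05, fail to reject H0; the evidence is not statistically significant.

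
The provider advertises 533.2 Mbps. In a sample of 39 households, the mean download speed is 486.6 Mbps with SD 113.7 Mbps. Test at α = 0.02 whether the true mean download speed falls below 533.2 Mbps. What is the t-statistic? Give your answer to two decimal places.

-2.56

H0: μ = 533.2; H1: μ < 533.2 (one-sample t-test, left-tailed).
t = (x̄ − μ₀)/(s/√n) = (486.6 − 533.2)/(113.7/√39) = -2.56
df = n − 1 = 38
p-value = P(T ≤ -2.56) ≈ 0.007
Since p ≈ 0.007 < α = 0.02, reject H0; the evidence is statistically significant.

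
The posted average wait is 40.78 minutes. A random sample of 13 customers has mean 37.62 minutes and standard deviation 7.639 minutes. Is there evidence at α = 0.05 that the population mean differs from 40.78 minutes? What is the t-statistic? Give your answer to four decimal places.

H0: μ = 40.78; H1: μ ≠ 40.78 (one-sample t-test, two-sided).
t = (x̄ − μ₀)/(s/√n) = (37.62 − 40.78)/(7.639/√13) = -1.4915
df = n − 1 = 12
Two-sided p-value ≈ 0.162
Since p ≈ 0.162 > α = 0.05, fail to reject H0; the evidence is not statistically significant.

-1.4915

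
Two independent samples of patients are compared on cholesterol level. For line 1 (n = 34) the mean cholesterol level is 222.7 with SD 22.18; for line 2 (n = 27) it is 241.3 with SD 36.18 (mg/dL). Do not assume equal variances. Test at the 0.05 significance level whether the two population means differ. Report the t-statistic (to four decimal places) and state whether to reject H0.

t = -2.3443; reject H0

Let group 1 = line 1, group 2 = line 2. H0: μ_1 = μ_2; H1: μ_1 ≠ μ_2 (Welch's two-sample t-test, two-sided).
t = (x̄_1 − x̄_2)/√(s_1²/n_1 + s_2²/n_2) = (222.7 − 241.3)/√(22.18²/34 + 36.18²/27) = -2.3443
Welch–Satterthwaite df ≈ 40.96
Two-sided p-value ≈ 0.0240
Since p ≈ 0.0240 < α = 0.05, reject H0; the data support H1.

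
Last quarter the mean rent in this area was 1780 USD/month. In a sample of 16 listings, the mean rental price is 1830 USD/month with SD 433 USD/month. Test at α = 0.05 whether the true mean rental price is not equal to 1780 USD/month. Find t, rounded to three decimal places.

0.462

H0: μ = 1780; H1: μ ≠ 1780 (one-sample t-test, two-sided).
t = (x̄ − μ₀)/(s/√n) = (1830 − 1780)/(433/√16) = 0.462
df = n − 1 = 15
Two-sided p-value ≈ 0.6508
Since p ≈ 0.6508 > α = 0.05, fail to reject H0; the evidence is not statistically significant.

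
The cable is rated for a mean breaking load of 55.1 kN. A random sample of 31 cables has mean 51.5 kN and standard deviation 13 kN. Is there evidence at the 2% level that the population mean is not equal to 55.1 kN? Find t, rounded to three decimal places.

H0: μ = 55.1; H1: μ ≠ 55.1 (one-sample t-test, two-sided).
t = (x̄ − μ₀)/(s/√n) = (51.5 − 55.1)/(13/√31) = -1.542
df = n − 1 = 30
Two-sided p-value ≈ 0.134
Since p ≈ 0.134 > α = 0.02, fail to reject H0; the evidence is not statistically significant.

-1.542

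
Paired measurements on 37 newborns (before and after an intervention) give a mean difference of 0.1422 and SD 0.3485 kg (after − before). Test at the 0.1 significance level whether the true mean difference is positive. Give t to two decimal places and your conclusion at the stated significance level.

t = 2.48; reject H0

H0: μ_d = 0; H1: μ_d > 0 (paired t-test on the differences, right-tailed).
t = d̄/(s_d/√n) = 0.1422/(0.3485/√37) = 2.48
df = n − 1 = 36
p-value = P(T ≥ 2.48) ≈ 0.0089
Since p ≈ 0.0089 < α = 0.1, reject H0; the data support H1.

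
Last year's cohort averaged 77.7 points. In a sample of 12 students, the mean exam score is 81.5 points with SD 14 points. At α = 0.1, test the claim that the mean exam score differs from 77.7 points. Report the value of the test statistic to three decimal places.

0.940

H0: μ = 77.7; H1: μ ≠ 77.7 (one-sample t-test, two-sided).
t = (x̄ − μ₀)/(s/√n) = (81.5 − 77.7)/(14/√12) = 0.940
df = n − 1 = 11
Two-sided p-value ≈ 0.3673
Since p ≈ 0.3673 > α = 0.1, fail to reject H0; the data do not provide sufficient evidence against H0.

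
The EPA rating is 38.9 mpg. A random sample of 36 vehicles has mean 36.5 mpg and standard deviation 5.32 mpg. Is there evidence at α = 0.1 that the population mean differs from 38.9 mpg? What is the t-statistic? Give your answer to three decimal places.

H0: μ = 38.9; H1: μ ≠ 38.9 (one-sample t-test, two-sided).
t = (x̄ − μ₀)/(s/√n) = (36.5 − 38.9)/(5.32/√36) = -2.707
df = n − 1 = 35
Two-sided p-value ≈ 0.0104
Since p ≈ 0.0104 < α = 0.1, reject H0; the evidence is statistically significant.

-2.707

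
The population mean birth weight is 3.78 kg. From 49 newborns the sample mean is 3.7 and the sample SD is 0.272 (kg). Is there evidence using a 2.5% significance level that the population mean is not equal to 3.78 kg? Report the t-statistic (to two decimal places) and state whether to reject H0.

t = -2.06; fail to reject H0

H0: μ = 3.78; H1: μ ≠ 3.78 (one-sample t-test, two-sided).
t = (x̄ − μ₀)/(s/√n) = (3.7 − 3.78)/(0.272/√49) = -2.06
df = n − 1 = 48
Two-sided p-value ≈ 0.045
Since p ≈ 0.045 > α = 0.025, fail to reject H0; the evidence is not statistically significant.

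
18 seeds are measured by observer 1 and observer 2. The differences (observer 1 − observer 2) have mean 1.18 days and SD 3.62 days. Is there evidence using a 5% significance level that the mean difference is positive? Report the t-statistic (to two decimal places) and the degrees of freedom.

t = 1.38, df = 17

H0: μ_d = 0; H1: μ_d > 0 (paired t-test on the differences, right-tailed).
t = d̄/(s_d/√n) = 1.18/(3.62/√18) = 1.38
df = n − 1 = 17
p-value = P(T ≥ 1.38) ≈ 0.0923
Since p ≈ 0.0923 > α = 0.05, fail to reject H0; the evidence is not statistically significant.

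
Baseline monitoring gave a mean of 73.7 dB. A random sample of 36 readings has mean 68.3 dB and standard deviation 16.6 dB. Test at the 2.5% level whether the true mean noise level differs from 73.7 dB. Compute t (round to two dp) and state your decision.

t = -1.95; fail to reject H0

H0: μ = 73.7; H1: μ ≠ 73.7 (one-sample t-test, two-sided).
t = (x̄ − μ₀)/(s/√n) = (68.3 − 73.7)/(16.6/√36) = -1.95
df = n − 1 = 35
Two-sided p-value ≈ 0.0590
Since p ≈ 0.0590 > α = 0.025, fail to reject H0; the evidence is not statistically significant.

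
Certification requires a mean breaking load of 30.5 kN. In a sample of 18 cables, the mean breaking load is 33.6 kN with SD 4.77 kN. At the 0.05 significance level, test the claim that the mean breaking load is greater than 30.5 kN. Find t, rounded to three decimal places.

H0: μ = 30.5; H1: μ > 30.5 (one-sample t-test, right-tailed).
t = (x̄ − μ₀)/(s/√n) = (33.6 − 30.5)/(4.77/√18) = 2.757
df = n − 1 = 17
p-value = P(T ≥ 2.757) ≈ 0.0067
Since p ≈ 0.0067 < α = 0.05, reject H0; the evidence is statistically significant.

2.757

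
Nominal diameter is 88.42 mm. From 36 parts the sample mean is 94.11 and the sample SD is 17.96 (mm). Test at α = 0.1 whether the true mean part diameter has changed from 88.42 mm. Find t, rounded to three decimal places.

1.901

H0: μ = 88.42; H1: μ ≠ 88.42 (one-sample t-test, two-sided).
t = (x̄ − μ₀)/(s/√n) = (94.11 − 88.42)/(17.96/√36) = 1.901
df = n − 1 = 35
Two-sided p-value ≈ 0.0656
Since p ≈ 0.0656 < α = 0.1, reject H0; the data support H1.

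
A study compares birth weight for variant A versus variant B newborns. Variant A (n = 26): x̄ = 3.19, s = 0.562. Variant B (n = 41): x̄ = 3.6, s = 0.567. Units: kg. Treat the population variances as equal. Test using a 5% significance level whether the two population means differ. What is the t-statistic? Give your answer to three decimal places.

-2.894

Let group 1 = variant A, group 2 = variant B. H0: μ_1 = μ_2; H1: μ_1 ≠ μ_2 (two-sample pooled-variance t-test, two-sided).
s_p² = [(26−1)·0.562² + (41−1)·0.567²]/(26+41−2) = 0.319318
t = (3.19 − 3.6)/√[0.319318·(1/26 + 1/41)] = -2.894
df = n₁ + n₂ − 2 = 65
Two-sided p-value ≈ 0.005
Since p ≈ 0.005 < α = 0.05, reject H0; the evidence is statistically significant.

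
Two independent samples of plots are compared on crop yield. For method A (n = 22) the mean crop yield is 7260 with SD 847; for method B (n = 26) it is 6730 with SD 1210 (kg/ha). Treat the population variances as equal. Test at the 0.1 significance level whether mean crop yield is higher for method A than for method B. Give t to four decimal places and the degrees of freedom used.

Let group 1 = method A, group 2 = method B. H0: μ_1 = μ_2; H1: μ_1 > μ_2 (two-sample pooled-variance t-test, right-tailed).
s_p² = [(22−1)·847² + (26−1)·1210²]/(22+26−2) = 1123220
t = (7260 − 6730)/√[1123220·(1/22 + 1/26)] = 1.7263
df = n₁ + n₂ − 2 = 46
p-value = P(T ≥ 1.7263) ≈ 0.046
Since p ≈ 0.046 < α = 0.1, reject H0; the data support H1.

t = 1.7263, df = 46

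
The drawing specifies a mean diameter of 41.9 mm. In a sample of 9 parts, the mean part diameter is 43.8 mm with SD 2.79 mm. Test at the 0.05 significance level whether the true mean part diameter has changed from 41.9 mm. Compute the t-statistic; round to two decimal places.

H0: μ = 41.9; H1: μ ≠ 41.9 (one-sample t-test, two-sided).
t = (x̄ − μ₀)/(s/√n) = (43.8 − 41.9)/(2.79/√9) = 2.04
df = n − 1 = 8
Two-sided p-value ≈ 0.0753
Since p ≈ 0.0753 > α = 0.05, fail to reject H0; the data do not provide sufficient evidence against H0.

2.04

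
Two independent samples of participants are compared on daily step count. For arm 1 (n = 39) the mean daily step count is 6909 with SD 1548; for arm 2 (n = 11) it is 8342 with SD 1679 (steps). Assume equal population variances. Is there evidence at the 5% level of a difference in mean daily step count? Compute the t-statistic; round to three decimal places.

Let group 1 = arm 1, group 2 = arm 2. H0: μ_1 = μ_2; H1: μ_1 ≠ μ_2 (two-sample pooled-variance t-test, two-sided).
s_p² = [(39−1)·1548² + (11−1)·1679²]/(39+11−2) = 2484370
t = (6909 − 8342)/√[2484370·(1/39 + 1/11)] = -2.663
df = n₁ + n₂ − 2 = 48
Two-sided p-value ≈ 0.0105
Since p ≈ 0.0105 < α = 0.05, reject H0; the data support H1.

-2.663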